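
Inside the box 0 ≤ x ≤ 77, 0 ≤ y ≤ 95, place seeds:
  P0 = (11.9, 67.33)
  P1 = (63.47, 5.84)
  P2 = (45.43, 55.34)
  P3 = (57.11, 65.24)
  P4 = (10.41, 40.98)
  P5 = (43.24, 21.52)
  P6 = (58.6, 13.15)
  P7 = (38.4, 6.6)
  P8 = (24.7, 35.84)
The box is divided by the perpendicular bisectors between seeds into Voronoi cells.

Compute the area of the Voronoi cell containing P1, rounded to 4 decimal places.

1. box [0,77]×[0,95]: [(0, 0) (77, 0) (77, 95) (0, 95)]
2. ⊥bis P1·P0 via (37.685,36.585): [(0, 4.9796) (0, 0) (77, 0) (77, 69.5574)]  |A|=2869.6759
3. ⊥bis P1·P2 via (54.45,30.59): [(12.1595, 15.1775) (0, 4.9796) (0, 0) (77, 0) (77, 38.8082)]  |A|=1872.7793
4. ⊥bis P1·P3 via (60.29,35.54): [(71.2532, 36.7138) (12.1595, 15.1775) (0, 4.9796) (0, 0) (77, 0) (77, 37.3292)]  |A|=1868.5293
5. ⊥bis P1·P4 via (36.94,23.41): [(71.2532, 36.7138) (37.6371, 24.4626) (21.4363, 0) (77, 0) (77, 37.3292)]  |A|=1439.1692
6. ⊥bis P1·P5 via (53.355,13.68): [(71.2532, 36.7138) (71.1905, 36.691) (42.7518, 0) (77, 0) (77, 37.3292)]  |A|=736.7779
7. ⊥bis P1·P6 via (61.035,9.495): [(46.7828, 0) (77, 0) (77, 20.1311)]  |A|=304.1525
8. ⊥bis P1·P7 via (50.935,6.22): [(50.8281, 2.6951) (50.7464, 0) (77, 0) (77, 20.1311)]  |A|=298.8113
9. ⊥bis P1·P8 via (44.085,20.84): [(50.8281, 2.6951) (50.7464, 0) (77, 0) (77, 20.1311)]  |A|=298.8113
10. canonical 4-gon: [(50.8281, 2.6951) (50.7464, 0) (77, 0) (77, 20.1311)]
11. shoelace: 298.8113

Area of P1's cell: 298.8113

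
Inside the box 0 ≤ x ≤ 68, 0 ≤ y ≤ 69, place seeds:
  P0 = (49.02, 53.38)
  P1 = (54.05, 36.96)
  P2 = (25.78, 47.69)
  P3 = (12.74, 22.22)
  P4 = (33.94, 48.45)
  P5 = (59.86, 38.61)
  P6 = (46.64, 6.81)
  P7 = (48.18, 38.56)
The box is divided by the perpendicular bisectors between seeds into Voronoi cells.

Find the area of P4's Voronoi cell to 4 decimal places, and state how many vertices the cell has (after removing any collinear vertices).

Area of P4's cell: 340.9363 (4 vertices)

1. box [0,68]×[0,69]: [(0, 0) (68, 0) (68, 69) (0, 69)]
2. ⊥bis P4·P0 via (41.48,50.915): [(0, 0) (58.1253, 0) (35.5676, 69) (0, 69)]  |A|=3232.4045
3. ⊥bis P4·P1 via (43.995,42.705): [(0, 0) (19.5952, 0) (44.1025, 42.8932) (35.5676, 69) (0, 69)]  |A|=2406.065
4. ⊥bis P4·P2 via (29.86,48.07): [(32.2708, 22.1852) (44.1025, 42.8932) (35.5676, 69) (27.9106, 69)]  |A|=422.0439
5. ⊥bis P4·P3 via (23.34,35.335): [(31.6734, 28.5996) (34.5893, 26.2429) (44.1025, 42.8932) (35.5676, 69) (27.9106, 69)]  |A|=413.3961
6. ⊥bis P4·P5 via (46.9,43.53): [(31.6734, 28.5996) (34.5893, 26.2429) (44.1025, 42.8932) (35.5676, 69) (27.9106, 69)]  |A|=413.3961
7. ⊥bis P4·P6 via (40.29,27.63): [(31.6734, 28.5996) (34.5893, 26.2429) (44.1025, 42.8932) (35.5676, 69) (27.9106, 69)]  |A|=413.3961
8. ⊥bis P4·P7 via (41.06,43.505): [(31.5592, 29.8255) (42.9927, 46.2878) (35.5676, 69) (27.9106, 69)]  |A|=340.9363
9. canonical 4-gon: [(31.5592, 29.8255) (42.9927, 46.2878) (35.5676, 69) (27.9106, 69)]
10. shoelace: 340.9363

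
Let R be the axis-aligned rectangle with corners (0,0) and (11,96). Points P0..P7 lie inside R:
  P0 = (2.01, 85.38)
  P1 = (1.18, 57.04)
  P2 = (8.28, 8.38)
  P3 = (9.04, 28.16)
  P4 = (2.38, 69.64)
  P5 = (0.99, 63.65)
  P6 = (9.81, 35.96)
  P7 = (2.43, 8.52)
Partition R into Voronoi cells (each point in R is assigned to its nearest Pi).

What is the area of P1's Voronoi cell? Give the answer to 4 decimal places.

1. box [0,11]×[0,96]: [(0, 0) (11, 0) (11, 96) (0, 96)]
2. ⊥bis P1·P0 via (1.595,71.21): [(0, 71.2567) (0, 0) (11, 0) (11, 70.9346)]  |A|=782.052
3. ⊥bis P1·P2 via (4.73,32.71): [(0, 71.2567) (0, 32.0198) (11, 33.6249) (11, 70.9346)]  |A|=421.0061
4. ⊥bis P1·P3 via (5.11,42.6): [(0, 71.2567) (0, 41.2093) (11, 44.203) (11, 70.9346)]  |A|=312.2844
5. ⊥bis P1·P4 via (1.78,63.34): [(0, 63.5095) (0, 41.2093) (11, 44.203) (11, 62.4619)]  |A|=223.0753
6. ⊥bis P1·P5 via (1.085,60.345): [(0, 60.3138) (0, 41.2093) (11, 44.203) (11, 60.63)]  |A|=195.4234
7. ⊥bis P1·P6 via (5.495,46.5): [(0, 60.3138) (0, 44.2504) (11, 48.7537) (11, 60.63)]  |A|=153.6685
8. ⊥bis P1·P7 via (1.805,32.78): [(0, 60.3138) (0, 44.2504) (11, 48.7537) (11, 60.63)]  |A|=153.6685
9. canonical 4-gon: [(0, 60.3138) (0, 44.2504) (11, 48.7537) (11, 60.63)]
10. shoelace: 153.6685

Area of P1's cell: 153.6685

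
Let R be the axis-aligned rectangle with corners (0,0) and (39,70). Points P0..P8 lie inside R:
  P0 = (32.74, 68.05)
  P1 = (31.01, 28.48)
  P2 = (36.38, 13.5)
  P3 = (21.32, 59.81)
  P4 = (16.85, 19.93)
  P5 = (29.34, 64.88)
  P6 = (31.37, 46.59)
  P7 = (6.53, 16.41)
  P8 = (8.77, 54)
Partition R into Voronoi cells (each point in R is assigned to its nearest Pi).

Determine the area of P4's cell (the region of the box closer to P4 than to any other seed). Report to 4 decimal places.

1. box [0,39]×[0,70]: [(0, 0) (39, 0) (39, 70) (0, 70)]
2. ⊥bis P4·P0 via (24.795,43.99): [(0, 52.1777) (0, 0) (39, 0) (39, 39.2993)]  |A|=1783.8013
3. ⊥bis P4·P1 via (23.93,24.205): [(8.7929, 49.2741) (0, 52.1777) (0, 0) (38.5453, 0)]  |A|=1179.0405
4. ⊥bis P4·P2 via (26.615,16.715): [(27.2634, 18.6844) (8.7929, 49.2741) (0, 52.1777) (0, 0) (21.1118, 0)]  |A|=1016.1731
5. ⊥bis P4·P3 via (19.085,39.87): [(27.2634, 18.6844) (14.1363, 40.4247) (0, 42.0092) (0, 0) (21.1118, 0)]  |A|=913.1513
6. ⊥bis P4·P5 via (23.095,42.405): [(27.2634, 18.6844) (14.1363, 40.4247) (0, 42.0092) (0, 0) (21.1118, 0)]  |A|=913.1513
7. ⊥bis P4·P6 via (24.11,33.26): [(27.2634, 18.6844) (15.6952, 37.843) (10.1306, 40.8737) (0, 42.0092) (0, 0) (21.1118, 0)]  |A|=908.3306
8. ⊥bis P4·P7 via (11.69,18.17): [(27.2634, 18.6844) (15.6952, 37.843) (10.1306, 40.8737) (3.7003, 41.5944) (17.8875, 0) (21.1118, 0)]  |A|=458.5973
9. ⊥bis P4·P8 via (12.81,36.965): [(27.2634, 18.6844) (15.7975, 37.6735) (5.8429, 35.3127) (17.8875, 0) (21.1118, 0)]  |A|=416.2386
10. canonical 5-gon: [(27.2634, 18.6844) (15.7975, 37.6735) (5.8429, 35.3127) (17.8875, 0) (21.1118, 0)]
11. shoelace: 416.2386

Area of P4's cell: 416.2386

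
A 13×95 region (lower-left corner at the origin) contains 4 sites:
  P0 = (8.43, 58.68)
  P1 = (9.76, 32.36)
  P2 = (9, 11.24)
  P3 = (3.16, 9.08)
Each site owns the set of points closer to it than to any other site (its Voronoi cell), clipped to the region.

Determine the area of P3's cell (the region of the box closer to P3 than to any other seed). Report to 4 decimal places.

1. box [0,13]×[0,95]: [(0, 0) (13, 0) (13, 95) (0, 95)]
2. ⊥bis P3·P0 via (5.795,33.88): [(0, 34.4957) (0, 0) (13, 0) (13, 33.1145)]  |A|=439.4662
3. ⊥bis P3·P1 via (6.46,20.72): [(0, 22.5514) (0, 0) (13, 0) (13, 18.8659)]  |A|=269.2126
4. ⊥bis P3·P2 via (6.08,10.16): [(1.6722, 22.0774) (0, 22.5514) (0, 0) (9.8378, 0)]  |A|=127.4518
5. canonical 4-gon: [(1.6722, 22.0774) (0, 22.5514) (0, 0) (9.8378, 0)]
6. shoelace: 127.4518

Area of P3's cell: 127.4518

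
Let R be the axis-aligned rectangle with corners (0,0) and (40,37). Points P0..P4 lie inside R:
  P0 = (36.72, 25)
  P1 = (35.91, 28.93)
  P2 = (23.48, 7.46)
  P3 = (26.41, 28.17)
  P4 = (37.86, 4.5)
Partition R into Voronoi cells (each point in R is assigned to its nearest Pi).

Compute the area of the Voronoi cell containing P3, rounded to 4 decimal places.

Area of P3's cell: 543.7775

1. box [0,40]×[0,37]: [(0, 0) (40, 0) (40, 37) (0, 37)]
2. ⊥bis P3·P0 via (31.565,26.585): [(0, 0) (23.391, 0) (34.7673, 37) (0, 37)]  |A|=1075.9273
3. ⊥bis P3·P1 via (31.16,28.55): [(0, 0) (23.391, 0) (31.3684, 25.9455) (30.484, 37) (0, 37)]  |A|=1052.2525
4. ⊥bis P3·P2 via (24.945,17.815): [(0, 21.3442) (28.7049, 17.2831) (31.3684, 25.9455) (30.484, 37) (0, 37)]  |A|=543.7775
5. ⊥bis P3·P4 via (32.135,16.335): [(0, 21.3442) (28.7049, 17.2831) (31.3684, 25.9455) (30.484, 37) (0, 37)]  |A|=543.7775
6. canonical 5-gon: [(0, 21.3442) (28.7049, 17.2831) (31.3684, 25.9455) (30.484, 37) (0, 37)]
7. shoelace: 543.7775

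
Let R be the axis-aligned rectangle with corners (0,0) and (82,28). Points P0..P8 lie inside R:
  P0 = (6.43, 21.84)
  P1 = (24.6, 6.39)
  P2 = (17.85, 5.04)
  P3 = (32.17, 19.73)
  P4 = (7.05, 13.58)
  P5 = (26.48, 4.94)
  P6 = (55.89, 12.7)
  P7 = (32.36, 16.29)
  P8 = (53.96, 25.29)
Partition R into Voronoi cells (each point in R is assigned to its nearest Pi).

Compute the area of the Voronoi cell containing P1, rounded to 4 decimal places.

Area of P1's cell: 80.9449

1. box [0,82]×[0,28]: [(0, 0) (82, 0) (82, 28) (0, 28)]
2. ⊥bis P1·P0 via (15.515,14.115): [(3.513, 0) (82, 0) (82, 28) (27.3215, 28)]  |A|=1864.318
3. ⊥bis P1·P2 via (21.225,5.715): [(18.7776, 17.952) (22.368, 0) (82, 0) (82, 28) (27.3215, 28)]  |A|=1695.0754
4. ⊥bis P1·P3 via (28.385,13.06): [(19.0987, 18.3296) (18.7776, 17.952) (22.368, 0) (51.3996, 0)]  |A|=269.6297
5. ⊥bis P1·P4 via (15.825,9.985): [(19.2163, 18.2629) (18.8797, 17.4413) (22.368, 0) (51.3996, 0)]  |A|=269.4689
6. ⊥bis P1·P5 via (25.54,5.665): [(30.3733, 11.9317) (19.2163, 18.2629) (18.8797, 17.4413) (22.1215, 1.2327)]  |A|=89.8662
7. ⊥bis P1·P6 via (40.245,9.545): [(30.3733, 11.9317) (19.2163, 18.2629) (18.8797, 17.4413) (22.1215, 1.2327)]  |A|=89.8662
8. ⊥bis P1·P7 via (28.48,11.34): [(29.3756, 10.638) (20.7799, 17.3756) (19.2163, 18.2629) (18.8797, 17.4413) (22.1215, 1.2327)]  |A|=80.9449
9. ⊥bis P1·P8 via (39.28,15.84): [(29.3756, 10.638) (20.7799, 17.3756) (19.2163, 18.2629) (18.8797, 17.4413) (22.1215, 1.2327)]  |A|=80.9449
10. canonical 5-gon: [(29.3756, 10.638) (20.7799, 17.3756) (19.2163, 18.2629) (18.8797, 17.4413) (22.1215, 1.2327)]
11. shoelace: 80.9449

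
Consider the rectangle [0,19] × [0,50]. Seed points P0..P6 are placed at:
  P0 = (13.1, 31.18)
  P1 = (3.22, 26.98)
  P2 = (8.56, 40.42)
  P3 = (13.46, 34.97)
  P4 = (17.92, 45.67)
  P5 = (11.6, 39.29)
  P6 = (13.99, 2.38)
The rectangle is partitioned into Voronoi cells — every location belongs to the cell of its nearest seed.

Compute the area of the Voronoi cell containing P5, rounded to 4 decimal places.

Area of P5's cell: 38.8876

1. box [0,19]×[0,50]: [(0, 0) (19, 0) (19, 50) (0, 50)]
2. ⊥bis P5·P0 via (12.35,35.235): [(0, 32.9508) (19, 36.465) (19, 50) (0, 50)]  |A|=290.5504
3. ⊥bis P5·P1 via (7.41,33.135): [(0, 38.1793) (6.0397, 34.0679) (19, 36.465) (19, 50) (0, 50)]  |A|=274.7611
4. ⊥bis P5·P2 via (10.08,39.855): [(8.0683, 34.4431) (19, 36.465) (19, 50) (13.851, 50)]  |A|=114.0315
5. ⊥bis P5·P3 via (12.53,37.13): [(8.4073, 35.3549) (19, 39.9157) (19, 50) (13.851, 50)]  |A|=91.1138
6. ⊥bis P5·P4 via (14.76,42.48): [(12.0526, 45.1619) (8.4073, 35.3549) (17.8489, 39.4201)]  |A|=38.8876
7. ⊥bis P5·P6 via (12.795,20.835): [(12.0526, 45.1619) (8.4073, 35.3549) (17.8489, 39.4201)]  |A|=38.8876
8. canonical 3-gon: [(12.0526, 45.1619) (8.4073, 35.3549) (17.8489, 39.4201)]
9. shoelace: 38.8876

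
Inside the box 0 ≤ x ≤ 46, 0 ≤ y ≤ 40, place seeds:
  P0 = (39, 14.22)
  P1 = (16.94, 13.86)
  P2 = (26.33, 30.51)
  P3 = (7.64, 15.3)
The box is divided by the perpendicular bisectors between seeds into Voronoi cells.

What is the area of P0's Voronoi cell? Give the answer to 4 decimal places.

1. box [0,46]×[0,40]: [(0, 0) (46, 0) (46, 40) (0, 40)]
2. ⊥bis P0·P1 via (27.97,14.04): [(28.1991, 0) (46, 0) (46, 40) (27.5464, 40)]  |A|=725.0905
3. ⊥bis P0·P2 via (32.665,22.365): [(27.8947, 18.6548) (28.1991, 0) (46, 0) (46, 32.7367)]  |A|=462.3893
4. ⊥bis P0·P3 via (23.32,14.76): [(27.8947, 18.6548) (28.1991, 0) (46, 0) (46, 32.7367)]  |A|=462.3893
5. canonical 4-gon: [(27.8947, 18.6548) (28.1991, 0) (46, 0) (46, 32.7367)]
6. shoelace: 462.3893

Area of P0's cell: 462.3893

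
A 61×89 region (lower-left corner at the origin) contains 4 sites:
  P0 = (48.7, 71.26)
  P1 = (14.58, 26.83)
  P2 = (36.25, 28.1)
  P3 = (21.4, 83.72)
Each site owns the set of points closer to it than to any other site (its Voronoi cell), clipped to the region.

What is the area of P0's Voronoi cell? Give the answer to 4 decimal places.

Area of P0's cell: 1164.5283

1. box [0,61]×[0,89]: [(0, 0) (61, 0) (61, 89) (0, 89)]
2. ⊥bis P0·P1 via (31.64,49.045): [(0, 73.3429) (61, 26.498) (61, 89) (0, 89)]  |A|=2383.8518
3. ⊥bis P0·P2 via (42.475,49.68): [(0, 73.3429) (23.7973, 55.0678) (61, 44.3362) (61, 89) (0, 89)]  |A|=2052.0363
4. ⊥bis P0·P3 via (35.05,77.49): [(24.6977, 54.8081) (61, 44.3362) (61, 89) (40.3033, 89)]  |A|=1164.5283
5. canonical 4-gon: [(24.6977, 54.8081) (61, 44.3362) (61, 89) (40.3033, 89)]
6. shoelace: 1164.5283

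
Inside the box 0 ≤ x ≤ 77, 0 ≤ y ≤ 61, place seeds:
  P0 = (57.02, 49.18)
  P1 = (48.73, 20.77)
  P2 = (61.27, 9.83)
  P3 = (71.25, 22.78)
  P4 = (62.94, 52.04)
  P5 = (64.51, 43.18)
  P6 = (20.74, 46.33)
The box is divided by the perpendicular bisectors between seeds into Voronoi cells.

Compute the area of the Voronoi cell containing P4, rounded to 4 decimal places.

Area of P4's cell: 236.6165

1. box [0,77]×[0,61]: [(0, 0) (77, 0) (77, 61) (0, 61)]
2. ⊥bis P4·P0 via (59.98,50.61): [(77, 15.3798) (77, 61) (54.9605, 61)]  |A|=502.7232
3. ⊥bis P4·P1 via (55.835,36.405): [(69.9389, 29.9958) (77, 26.787) (77, 61) (54.9605, 61)]  |A|=462.4494
4. ⊥bis P4·P2 via (62.105,30.935): [(69.629, 30.6373) (77, 30.3457) (77, 61) (54.9605, 61)]  |A|=447.566
5. ⊥bis P4·P3 via (67.095,37.41): [(66.4461, 37.2257) (77, 40.2231) (77, 61) (54.9605, 61)]  |A|=371.6259
6. ⊥bis P4·P5 via (63.725,47.61): [(61.6104, 47.2353) (77, 49.9623) (77, 61) (54.9605, 61)]  |A|=236.6165
7. ⊥bis P4·P6 via (41.84,49.185): [(61.6104, 47.2353) (77, 49.9623) (77, 61) (54.9605, 61)]  |A|=236.6165
8. canonical 4-gon: [(61.6104, 47.2353) (77, 49.9623) (77, 61) (54.9605, 61)]
9. shoelace: 236.6165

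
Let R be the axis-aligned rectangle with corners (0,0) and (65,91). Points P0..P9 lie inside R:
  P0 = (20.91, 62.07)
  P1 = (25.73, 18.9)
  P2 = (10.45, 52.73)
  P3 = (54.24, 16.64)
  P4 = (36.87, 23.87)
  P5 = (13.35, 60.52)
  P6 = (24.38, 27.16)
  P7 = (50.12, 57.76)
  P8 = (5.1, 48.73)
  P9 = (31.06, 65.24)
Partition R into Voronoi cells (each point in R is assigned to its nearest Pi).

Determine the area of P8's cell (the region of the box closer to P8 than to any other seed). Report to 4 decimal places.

Area of P8's cell: 296.2312

1. box [0,65]×[0,91]: [(0, 0) (65, 0) (65, 91) (0, 91)]
2. ⊥bis P8·P0 via (13.005,55.4): [(0, 70.813) (0, 0) (59.7498, 0)]  |A|=2115.5321
3. ⊥bis P8·P1 via (15.415,33.815): [(25.3944, 40.7166) (0, 70.813) (0, 23.1542)]  |A|=605.1329
4. ⊥bis P8·P2 via (7.775,50.73): [(18.7153, 36.0974) (0, 61.1291) (0, 23.1542)]  |A|=355.3545
5. ⊥bis P8·P3 via (29.67,32.685): [(18.7153, 36.0974) (0, 61.1291) (0, 23.1542)]  |A|=355.3545
6. ⊥bis P8·P4 via (20.985,36.3): [(18.7153, 36.0974) (0, 61.1291) (0, 23.1542)]  |A|=355.3545
7. ⊥bis P8·P5 via (9.225,54.625): [(18.7153, 36.0974) (0.0767, 61.0265) (0, 61.0802) (0, 23.1542)]  |A|=355.3527
8. ⊥bis P8·P6 via (14.74,37.945): [(16.2948, 39.3347) (0.0767, 61.0265) (0, 61.0802) (0, 24.7699)]  |A|=296.2312
9. ⊥bis P8·P7 via (27.61,53.245): [(16.2948, 39.3347) (0.0767, 61.0265) (0, 61.0802) (0, 24.7699)]  |A|=296.2312
10. ⊥bis P8·P9 via (18.08,56.985): [(16.2948, 39.3347) (0.0767, 61.0265) (0, 61.0802) (0, 24.7699)]  |A|=296.2312
11. canonical 4-gon: [(16.2948, 39.3347) (0.0767, 61.0265) (0, 61.0802) (0, 24.7699)]
12. shoelace: 296.2312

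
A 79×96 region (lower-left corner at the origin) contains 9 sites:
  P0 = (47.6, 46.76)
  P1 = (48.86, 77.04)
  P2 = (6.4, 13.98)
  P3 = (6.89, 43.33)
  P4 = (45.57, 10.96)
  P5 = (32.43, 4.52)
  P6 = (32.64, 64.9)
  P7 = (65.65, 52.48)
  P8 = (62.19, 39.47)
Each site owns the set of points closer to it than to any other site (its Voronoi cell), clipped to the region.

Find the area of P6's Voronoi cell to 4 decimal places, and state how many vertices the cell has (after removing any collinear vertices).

1. box [0,79]×[0,96]: [(0, 0) (79, 0) (79, 96) (0, 96)]
2. ⊥bis P6·P0 via (40.12,55.83): [(0, 22.7432) (79, 87.8942) (79, 96) (0, 96)]  |A|=3213.8236
3. ⊥bis P6·P1 via (40.75,70.97): [(0, 22.7432) (47.5163, 61.9297) (22.0161, 96) (0, 96)]  |A|=2115.4938
4. ⊥bis P6·P2 via (19.52,39.44): [(0, 49.499) (19.9668, 39.2097) (47.5163, 61.9297) (22.0161, 96) (0, 96)]  |A|=1848.3792
5. ⊥bis P6·P3 via (19.765,54.115): [(0, 77.7102) (27.2318, 45.2012) (47.5163, 61.9297) (22.0161, 96) (0, 96)]  |A|=1367.0668
6. ⊥bis P6·P4 via (39.105,37.93): [(0, 77.7102) (27.2318, 45.2012) (47.5163, 61.9297) (22.0161, 96) (0, 96)]  |A|=1367.0668
7. ⊥bis P6·P5 via (32.535,34.71): [(0, 77.7102) (27.2318, 45.2012) (47.5163, 61.9297) (22.0161, 96) (0, 96)]  |A|=1367.0668
8. ⊥bis P6·P7 via (49.145,58.69): [(0, 77.7102) (27.2318, 45.2012) (47.5163, 61.9297) (22.0161, 96) (0, 96)]  |A|=1367.0668
9. ⊥bis P6·P8 via (47.415,52.185): [(0, 77.7102) (27.2318, 45.2012) (47.5163, 61.9297) (22.0161, 96) (0, 96)]  |A|=1367.0668
10. canonical 5-gon: [(0, 77.7102) (27.2318, 45.2012) (47.5163, 61.9297) (22.0161, 96) (0, 96)]
11. shoelace: 1367.0668

Area of P6's cell: 1367.0668 (5 vertices)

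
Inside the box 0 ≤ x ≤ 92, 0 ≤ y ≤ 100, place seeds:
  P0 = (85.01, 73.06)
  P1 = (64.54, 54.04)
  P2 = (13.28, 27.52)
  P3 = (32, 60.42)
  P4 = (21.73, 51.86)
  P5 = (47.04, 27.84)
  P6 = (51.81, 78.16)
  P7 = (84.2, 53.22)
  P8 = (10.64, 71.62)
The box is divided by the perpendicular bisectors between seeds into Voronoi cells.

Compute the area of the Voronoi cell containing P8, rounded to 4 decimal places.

1. box [0,92]×[0,100]: [(0, 0) (92, 0) (92, 100) (0, 100)]
2. ⊥bis P8·P0 via (47.825,72.34): [(0, 0) (49.2257, 0) (47.2894, 100) (0, 100)]  |A|=4825.7562
3. ⊥bis P8·P1 via (37.59,62.83): [(0, 0) (17.0974, 0) (47.4253, 92.9848) (47.2894, 100) (0, 100)]  |A|=3332.0351
4. ⊥bis P8·P2 via (11.96,49.57): [(0, 48.854) (33.6894, 50.8708) (47.4253, 92.9848) (47.2894, 100) (0, 100)]  |A|=2074.2246
5. ⊥bis P8·P3 via (21.32,66.02): [(0, 48.854) (12.7183, 49.6154) (39.1372, 100) (0, 100)]  |A|=1311.2027
6. ⊥bis P8·P4 via (16.185,61.74): [(0, 52.6564) (20.2813, 64.039) (39.1372, 100) (0, 100)]  |A|=1183.8013
7. ⊥bis P8·P5 via (28.84,49.73): [(0, 52.6564) (20.2813, 64.039) (39.1372, 100) (0, 100)]  |A|=1183.8013
8. ⊥bis P8·P6 via (31.225,74.89): [(0, 52.6564) (20.2813, 64.039) (30.0034, 82.5804) (27.2362, 100) (0, 100)]  |A|=1080.1456
9. ⊥bis P8·P7 via (47.42,62.42): [(0, 52.6564) (20.2813, 64.039) (30.0034, 82.5804) (27.2362, 100) (0, 100)]  |A|=1080.1456
10. canonical 5-gon: [(0, 52.6564) (20.2813, 64.039) (30.0034, 82.5804) (27.2362, 100) (0, 100)]
11. shoelace: 1080.1456

Area of P8's cell: 1080.1456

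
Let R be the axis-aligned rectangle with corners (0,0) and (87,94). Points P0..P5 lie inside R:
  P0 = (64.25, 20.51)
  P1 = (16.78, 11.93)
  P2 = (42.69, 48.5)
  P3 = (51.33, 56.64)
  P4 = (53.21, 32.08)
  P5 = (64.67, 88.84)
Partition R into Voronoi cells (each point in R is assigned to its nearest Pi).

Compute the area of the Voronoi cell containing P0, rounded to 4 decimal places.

Area of P0's cell: 1410.5237

1. box [0,87]×[0,94]: [(0, 0) (87, 0) (87, 94) (0, 94)]
2. ⊥bis P0·P1 via (40.515,16.22): [(43.4467, 0) (87, 0) (87, 94) (26.4566, 94)]  |A|=4892.5452
3. ⊥bis P0·P2 via (53.47,34.505): [(39.1972, 23.511) (43.4467, 0) (87, 0) (87, 60.3323)]  |A|=1954.0185
4. ⊥bis P0·P3 via (57.79,38.575): [(59.589, 39.2183) (39.1972, 23.511) (43.4467, 0) (87, 0) (87, 49.0204)]  |A|=1798.9833
5. ⊥bis P0·P4 via (58.73,26.295): [(79.8769, 46.4732) (41.6412, 9.989) (43.4467, 0) (87, 0) (87, 49.0204)]  |A|=1410.5237
6. ⊥bis P0·P5 via (64.46,54.675): [(79.8769, 46.4732) (41.6412, 9.989) (43.4467, 0) (87, 0) (87, 49.0204)]  |A|=1410.5237
7. canonical 5-gon: [(79.8769, 46.4732) (41.6412, 9.989) (43.4467, 0) (87, 0) (87, 49.0204)]
8. shoelace: 1410.5237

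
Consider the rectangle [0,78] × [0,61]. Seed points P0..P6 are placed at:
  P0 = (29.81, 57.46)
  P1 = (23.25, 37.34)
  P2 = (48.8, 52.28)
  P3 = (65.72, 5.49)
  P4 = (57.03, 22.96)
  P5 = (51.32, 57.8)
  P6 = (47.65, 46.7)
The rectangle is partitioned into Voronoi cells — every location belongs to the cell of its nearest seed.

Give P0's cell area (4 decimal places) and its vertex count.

Area of P0's cell: 426.1256 (6 vertices)

1. box [0,78]×[0,61]: [(0, 0) (78, 0) (78, 61) (0, 61)]
2. ⊥bis P0·P1 via (26.53,47.4): [(0, 56.0499) (78, 30.6185) (78, 61) (0, 61)]  |A|=1377.9297
3. ⊥bis P0·P2 via (39.305,54.87): [(0, 56.0499) (36.3904, 44.1851) (40.9771, 61) (0, 61)]  |A|=434.5809
4. ⊥bis P0·P3 via (47.765,31.475): [(0, 56.0499) (36.3904, 44.1851) (40.9771, 61) (0, 61)]  |A|=434.5809
5. ⊥bis P0·P4 via (43.42,40.21): [(0, 56.0499) (36.3904, 44.1851) (40.9771, 61) (0, 61)]  |A|=434.5809
6. ⊥bis P0·P5 via (40.565,57.63): [(0, 56.0499) (36.3904, 44.1851) (40.5372, 59.3874) (40.5117, 61) (0, 61)]  |A|=434.2057
7. ⊥bis P0·P6 via (38.73,52.08): [(0, 56.0499) (34.3663, 44.845) (38.3903, 51.5169) (40.5372, 59.3874) (40.5117, 61) (0, 61)]  |A|=426.1256
8. canonical 6-gon: [(0, 56.0499) (34.3663, 44.845) (38.3903, 51.5169) (40.5372, 59.3874) (40.5117, 61) (0, 61)]
9. shoelace: 426.1256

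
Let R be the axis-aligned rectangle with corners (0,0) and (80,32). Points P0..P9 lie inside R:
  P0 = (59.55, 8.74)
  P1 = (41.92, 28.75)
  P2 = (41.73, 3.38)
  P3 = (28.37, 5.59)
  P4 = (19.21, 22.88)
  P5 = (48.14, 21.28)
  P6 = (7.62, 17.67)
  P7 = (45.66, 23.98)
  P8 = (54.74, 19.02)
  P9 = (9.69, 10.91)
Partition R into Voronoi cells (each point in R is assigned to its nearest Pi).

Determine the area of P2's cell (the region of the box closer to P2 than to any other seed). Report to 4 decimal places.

Area of P2's cell: 197.5519

1. box [0,80]×[0,32]: [(0, 0) (80, 0) (80, 32) (0, 32)]
2. ⊥bis P2·P0 via (50.64,6.06): [(0, 0) (52.4628, 0) (42.8376, 32) (0, 32)]  |A|=1524.8061
3. ⊥bis P2·P1 via (41.825,16.065): [(0, 16.3782) (0, 0) (52.4628, 0) (47.6437, 16.0214)]  |A|=810.4243
4. ⊥bis P2·P3 via (35.05,4.485): [(36.9716, 16.1013) (34.3081, 0) (52.4628, 0) (47.6437, 16.0214)]  |A|=231.4565
5. ⊥bis P2·P4 via (30.47,13.13): [(36.9716, 16.1013) (34.3081, 0) (52.4628, 0) (47.6437, 16.0214)]  |A|=231.4565
6. ⊥bis P2·P5 via (44.935,12.33): [(36.8279, 15.2331) (34.3081, 0) (52.4628, 0) (49.2151, 10.7973)]  |A|=197.947
7. ⊥bis P2·P6 via (24.675,10.525): [(36.8279, 15.2331) (34.3081, 0) (52.4628, 0) (49.2151, 10.7973)]  |A|=197.947
8. ⊥bis P2·P7 via (43.695,13.68): [(38.2806, 14.7129) (36.789, 14.9975) (34.3081, 0) (52.4628, 0) (49.2151, 10.7973)]  |A|=197.7657
9. ⊥bis P2·P8 via (48.235,11.2): [(48.3442, 11.1092) (38.2806, 14.7129) (36.789, 14.9975) (34.3081, 0) (52.4628, 0) (49.3806, 10.247)]  |A|=197.5519
10. ⊥bis P2·P9 via (25.71,7.145): [(48.3442, 11.1092) (38.2806, 14.7129) (36.789, 14.9975) (34.3081, 0) (52.4628, 0) (49.3806, 10.247)]  |A|=197.5519
11. canonical 6-gon: [(48.3442, 11.1092) (38.2806, 14.7129) (36.789, 14.9975) (34.3081, 0) (52.4628, 0) (49.3806, 10.247)]
12. shoelace: 197.5519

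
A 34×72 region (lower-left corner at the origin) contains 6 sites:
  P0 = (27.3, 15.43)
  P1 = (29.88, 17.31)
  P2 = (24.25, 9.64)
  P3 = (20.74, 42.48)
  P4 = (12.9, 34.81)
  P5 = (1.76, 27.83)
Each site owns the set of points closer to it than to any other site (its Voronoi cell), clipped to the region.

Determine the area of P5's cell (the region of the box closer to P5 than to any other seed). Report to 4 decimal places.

1. box [0,34]×[0,72]: [(0, 0) (34, 0) (34, 72) (0, 72)]
2. ⊥bis P5·P0 via (14.53,21.63): [(0, 0) (4.0284, 0) (34, 61.7319) (34, 72) (0, 72)]  |A|=1522.8964
3. ⊥bis P5·P1 via (15.82,22.57): [(0, 0) (4.0284, 0) (18.6195, 30.053) (34, 71.1652) (34, 72) (0, 72)]  |A|=1450.3519
4. ⊥bis P5·P2 via (13.005,18.735): [(0, 2.6557) (13.3038, 19.1045) (18.6195, 30.053) (34, 71.1652) (34, 72) (0, 72)]  |A|=1394.2067
5. ⊥bis P5·P3 via (11.25,35.155): [(0, 49.7301) (0, 2.6557) (13.3038, 19.1045) (17.2945, 27.324)]  |A|=428.9185
6. ⊥bis P5·P4 via (7.33,31.32): [(0, 43.0186) (0, 2.6557) (13.3038, 19.1045) (14.0373, 20.6152)]  |A|=287.3101
7. canonical 4-gon: [(0, 43.0186) (0, 2.6557) (13.3038, 19.1045) (14.0373, 20.6152)]
8. shoelace: 287.3101

Area of P5's cell: 287.3101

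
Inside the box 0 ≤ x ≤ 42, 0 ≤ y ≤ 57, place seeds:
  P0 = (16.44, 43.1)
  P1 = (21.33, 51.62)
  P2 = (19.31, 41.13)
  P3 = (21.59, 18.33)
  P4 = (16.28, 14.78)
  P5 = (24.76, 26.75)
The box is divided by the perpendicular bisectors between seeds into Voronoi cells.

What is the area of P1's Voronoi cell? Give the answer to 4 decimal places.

Area of P1's cell: 370.9520

1. box [0,42]×[0,57]: [(0, 0) (42, 0) (42, 57) (0, 57)]
2. ⊥bis P1·P0 via (18.885,47.36): [(42, 34.0933) (42, 57) (2.0889, 57)]  |A|=457.1156
3. ⊥bis P1·P2 via (20.32,46.375): [(20.7432, 46.2935) (42, 42.2002) (42, 57) (2.0889, 57)]  |A|=370.952
4. ⊥bis P1·P3 via (21.46,34.975): [(20.7432, 46.2935) (42, 42.2002) (42, 57) (2.0889, 57)]  |A|=370.952
5. ⊥bis P1·P4 via (18.805,33.2): [(20.7432, 46.2935) (42, 42.2002) (42, 57) (2.0889, 57)]  |A|=370.952
6. ⊥bis P1·P5 via (23.045,39.185): [(20.7432, 46.2935) (42, 42.2002) (42, 57) (2.0889, 57)]  |A|=370.952
7. canonical 4-gon: [(20.7432, 46.2935) (42, 42.2002) (42, 57) (2.0889, 57)]
8. shoelace: 370.952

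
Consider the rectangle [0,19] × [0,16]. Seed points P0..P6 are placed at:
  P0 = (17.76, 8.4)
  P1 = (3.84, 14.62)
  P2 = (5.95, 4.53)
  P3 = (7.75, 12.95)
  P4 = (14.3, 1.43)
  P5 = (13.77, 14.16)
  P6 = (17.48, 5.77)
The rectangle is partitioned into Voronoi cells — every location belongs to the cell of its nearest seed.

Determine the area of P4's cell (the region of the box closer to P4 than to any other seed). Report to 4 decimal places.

Area of P4's cell: 38.8067

1. box [0,19]×[0,16]: [(0, 0) (19, 0) (19, 16) (0, 16)]
2. ⊥bis P4·P0 via (16.03,4.915): [(0, 12.8725) (0, 0) (19, 0) (19, 3.4407)]  |A|=154.975
3. ⊥bis P4·P1 via (9.07,8.025): [(9.3376, 8.2372) (0, 0.8323) (0, 0) (19, 0) (19, 3.4407)]  |A|=98.7616
4. ⊥bis P4·P2 via (10.125,2.98): [(11.6505, 7.089) (9.0187, 0) (19, 0) (19, 3.4407)]  |A|=48.0226
5. ⊥bis P4·P3 via (11.025,7.19): [(11.6505, 7.089) (9.0187, 0) (19, 0) (19, 3.4407)]  |A|=48.0226
6. ⊥bis P4·P5 via (14.035,7.795): [(11.6505, 7.089) (9.0187, 0) (19, 0) (19, 3.4407)]  |A|=48.0226
7. ⊥bis P4·P6 via (15.89,3.6): [(11.5388, 6.7882) (9.0187, 0) (19, 0) (19, 1.3212)]  |A|=38.8067
8. canonical 4-gon: [(11.5388, 6.7882) (9.0187, 0) (19, 0) (19, 1.3212)]
9. shoelace: 38.8067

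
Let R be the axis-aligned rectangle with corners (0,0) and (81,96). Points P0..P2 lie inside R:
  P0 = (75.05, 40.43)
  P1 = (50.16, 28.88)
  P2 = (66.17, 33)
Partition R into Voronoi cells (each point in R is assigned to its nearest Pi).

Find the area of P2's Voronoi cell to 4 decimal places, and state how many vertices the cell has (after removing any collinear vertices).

Area of P2's cell: 822.4837 (4 vertices)

1. box [0,81]×[0,96]: [(0, 0) (81, 0) (81, 96) (0, 96)]
2. ⊥bis P2·P0 via (70.61,36.715): [(0, 0) (81, 0) (81, 24.2973) (21.0055, 96) (0, 96)]  |A|=5625.1191
3. ⊥bis P2·P1 via (58.165,30.94): [(66.1271, 0) (81, 0) (81, 24.2973) (50.4911, 60.7602)]  |A|=822.4837
4. canonical 4-gon: [(66.1271, 0) (81, 0) (81, 24.2973) (50.4911, 60.7602)]
5. shoelace: 822.4837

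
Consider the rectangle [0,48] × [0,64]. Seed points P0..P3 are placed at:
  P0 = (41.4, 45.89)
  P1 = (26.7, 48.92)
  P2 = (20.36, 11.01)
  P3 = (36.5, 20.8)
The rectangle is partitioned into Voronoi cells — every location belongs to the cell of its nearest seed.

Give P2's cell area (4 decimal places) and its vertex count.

1. box [0,48]×[0,64]: [(0, 0) (48, 0) (48, 64) (0, 64)]
2. ⊥bis P2·P0 via (30.88,28.45): [(0, 47.0772) (0, 0) (48, 0) (48, 18.123)]  |A|=1564.8044
3. ⊥bis P2·P1 via (23.53,29.965): [(30.2245, 28.8454) (0, 33.9001) (0, 0) (48, 0) (48, 18.123)]  |A|=1365.67
4. ⊥bis P2·P3 via (28.43,15.905): [(19.492, 30.6403) (0, 33.9001) (0, 0) (38.0775, 0)]  |A|=913.7436
5. canonical 4-gon: [(19.492, 30.6403) (0, 33.9001) (0, 0) (38.0775, 0)]
6. shoelace: 913.7436

Area of P2's cell: 913.7436 (4 vertices)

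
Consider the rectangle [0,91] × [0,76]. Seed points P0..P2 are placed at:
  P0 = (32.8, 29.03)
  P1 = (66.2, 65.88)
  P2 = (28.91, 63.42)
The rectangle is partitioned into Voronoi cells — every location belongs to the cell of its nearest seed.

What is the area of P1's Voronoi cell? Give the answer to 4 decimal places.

Area of P1's cell: 2014.8215

1. box [0,91]×[0,76]: [(0, 0) (91, 0) (91, 76) (0, 76)]
2. ⊥bis P1·P0 via (49.5,47.455): [(91, 9.8403) (91, 76) (18.0065, 76)]  |A|=2414.6127
3. ⊥bis P1·P2 via (47.555,64.65): [(48.6378, 48.2365) (91, 9.8403) (91, 76) (46.8062, 76)]  |A|=2014.8215
4. canonical 4-gon: [(48.6378, 48.2365) (91, 9.8403) (91, 76) (46.8062, 76)]
5. shoelace: 2014.8215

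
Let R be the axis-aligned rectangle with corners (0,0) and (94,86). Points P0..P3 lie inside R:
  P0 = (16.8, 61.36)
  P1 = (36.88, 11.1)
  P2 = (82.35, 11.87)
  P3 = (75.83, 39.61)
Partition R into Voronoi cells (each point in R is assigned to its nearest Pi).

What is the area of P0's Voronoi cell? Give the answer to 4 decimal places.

1. box [0,94]×[0,86]: [(0, 0) (94, 0) (94, 86) (0, 86)]
2. ⊥bis P0·P1 via (26.84,36.23): [(0, 25.5068) (94, 63.0619) (94, 86) (0, 86)]  |A|=3921.2689
3. ⊥bis P0·P2 via (49.575,36.615): [(0, 25.5068) (58.9785, 49.0701) (86.8605, 86) (0, 86)]  |A|=3387.7755
4. ⊥bis P0·P3 via (46.315,50.485): [(0, 25.5068) (43.5177, 42.8931) (59.4007, 86) (0, 86)]  |A|=2596.5529
5. canonical 4-gon: [(0, 25.5068) (43.5177, 42.8931) (59.4007, 86) (0, 86)]
6. shoelace: 2596.5529

Area of P0's cell: 2596.5529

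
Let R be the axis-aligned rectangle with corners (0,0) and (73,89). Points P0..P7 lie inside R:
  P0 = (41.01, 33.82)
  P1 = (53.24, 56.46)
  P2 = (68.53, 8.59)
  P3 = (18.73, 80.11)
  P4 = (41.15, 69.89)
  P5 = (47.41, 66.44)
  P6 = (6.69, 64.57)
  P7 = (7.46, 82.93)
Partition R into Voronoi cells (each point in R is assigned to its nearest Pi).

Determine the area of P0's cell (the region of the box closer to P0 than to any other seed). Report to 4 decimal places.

1. box [0,73]×[0,89]: [(0, 0) (73, 0) (73, 89) (0, 89)]
2. ⊥bis P0·P1 via (47.125,45.14): [(0, 70.5967) (0, 0) (73, 0) (73, 31.1625)]  |A|=3714.2082
3. ⊥bis P0·P2 via (54.77,21.205): [(66.9133, 34.4505) (0, 70.5967) (0, 0) (35.3295, 0)]  |A|=2970.4867
4. ⊥bis P0·P3 via (29.87,56.965): [(66.9133, 34.4505) (27.4188, 55.7852) (0, 42.5882) (0, 0) (35.3295, 0)]  |A|=2586.5075
5. ⊥bis P0·P4 via (41.08,51.855): [(66.9133, 34.4505) (34.6481, 51.88) (19.4278, 51.939) (0, 42.5882) (0, 0) (35.3295, 0)]  |A|=2557.0017
6. ⊥bis P0·P5 via (44.21,50.13): [(66.9133, 34.4505) (34.6481, 51.88) (19.4278, 51.939) (0, 42.5882) (0, 0) (35.3295, 0)]  |A|=2557.0017
7. ⊥bis P0·P6 via (23.85,49.195): [(66.9133, 34.4505) (34.6481, 51.88) (26.2848, 51.9124) (0, 22.5761) (0, 0) (35.3295, 0)]  |A|=2261.6775
8. ⊥bis P0·P7 via (24.235,58.375): [(66.9133, 34.4505) (34.6481, 51.88) (26.2848, 51.9124) (0, 22.5761) (0, 0) (35.3295, 0)]  |A|=2261.6775
9. canonical 6-gon: [(66.9133, 34.4505) (34.6481, 51.88) (26.2848, 51.9124) (0, 22.5761) (0, 0) (35.3295, 0)]
10. shoelace: 2261.6775

Area of P0's cell: 2261.6775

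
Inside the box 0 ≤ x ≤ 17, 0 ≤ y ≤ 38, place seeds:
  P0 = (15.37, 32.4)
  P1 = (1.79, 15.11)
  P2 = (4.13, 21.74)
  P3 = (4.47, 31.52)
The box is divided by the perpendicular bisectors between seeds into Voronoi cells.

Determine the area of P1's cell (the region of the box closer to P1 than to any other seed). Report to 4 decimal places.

Area of P1's cell: 279.9850

1. box [0,17]×[0,38]: [(0, 0) (17, 0) (17, 38) (0, 38)]
2. ⊥bis P1·P0 via (8.58,23.755): [(0, 30.4939) (0, 0) (17, 0) (17, 17.1417)]  |A|=404.9032
3. ⊥bis P1·P2 via (2.96,18.425): [(0, 19.4697) (0, 0) (17, 0) (17, 13.4697)]  |A|=279.985
4. ⊥bis P1·P3 via (3.13,23.315): [(0, 19.4697) (0, 0) (17, 0) (17, 13.4697)]  |A|=279.985
5. canonical 4-gon: [(0, 19.4697) (0, 0) (17, 0) (17, 13.4697)]
6. shoelace: 279.985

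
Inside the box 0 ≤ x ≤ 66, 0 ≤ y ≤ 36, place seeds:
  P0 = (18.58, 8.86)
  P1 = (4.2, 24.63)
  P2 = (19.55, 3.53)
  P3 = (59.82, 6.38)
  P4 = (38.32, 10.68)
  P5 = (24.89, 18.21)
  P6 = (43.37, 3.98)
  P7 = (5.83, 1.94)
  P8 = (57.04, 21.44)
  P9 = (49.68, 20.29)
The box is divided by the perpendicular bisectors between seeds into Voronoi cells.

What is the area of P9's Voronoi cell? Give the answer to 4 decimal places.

1. box [0,66]×[0,36]: [(0, 0) (66, 0) (66, 36) (0, 36)]
2. ⊥bis P9·P0 via (34.13,14.575): [(39.4867, 0) (66, 0) (66, 36) (26.2558, 36)]  |A|=1192.6357
3. ⊥bis P9·P1 via (26.94,22.46): [(27.8247, 31.7311) (39.4867, 0) (66, 0) (66, 36) (28.2321, 36)]  |A|=1188.4175
4. ⊥bis P9·P2 via (34.615,11.91): [(27.8247, 31.7311) (36.0723, 9.2901) (41.24, 0) (66, 0) (66, 36) (28.2321, 36)]  |A|=1180.2731
5. ⊥bis P9·P3 via (54.75,13.335): [(27.8247, 31.7311) (36.0723, 9.2901) (39.8601, 2.4807) (66, 21.5359) (66, 36) (28.2321, 36)]  |A|=868.0887
6. ⊥bis P9·P4 via (44,15.485): [(28.0712, 34.3144) (49.2256, 9.3078) (66, 21.5359) (66, 36) (28.2321, 36)]  |A|=645.2065
7. ⊥bis P9·P5 via (37.285,19.25): [(36.8963, 23.8823) (49.2256, 9.3078) (66, 21.5359) (66, 36) (35.8796, 36)]  |A|=590.5946
8. ⊥bis P9·P6 via (46.525,12.135): [(36.8963, 23.8823) (46.9842, 11.9573) (50.8229, 10.4722) (66, 21.5359) (66, 36) (35.8796, 36)]  |A|=587.1736
9. ⊥bis P9·P7 via (27.755,11.115): [(36.8963, 23.8823) (46.9842, 11.9573) (50.8229, 10.4722) (66, 21.5359) (66, 36) (35.8796, 36)]  |A|=587.1736
10. ⊥bis P9·P8 via (53.36,20.865): [(36.8963, 23.8823) (46.9842, 11.9573) (50.8229, 10.4722) (54.5584, 13.1953) (50.9952, 36) (35.8796, 36)]  |A|=333.3372
11. canonical 6-gon: [(36.8963, 23.8823) (46.9842, 11.9573) (50.8229, 10.4722) (54.5584, 13.1953) (50.9952, 36) (35.8796, 36)]
12. shoelace: 333.3372

Area of P9's cell: 333.3372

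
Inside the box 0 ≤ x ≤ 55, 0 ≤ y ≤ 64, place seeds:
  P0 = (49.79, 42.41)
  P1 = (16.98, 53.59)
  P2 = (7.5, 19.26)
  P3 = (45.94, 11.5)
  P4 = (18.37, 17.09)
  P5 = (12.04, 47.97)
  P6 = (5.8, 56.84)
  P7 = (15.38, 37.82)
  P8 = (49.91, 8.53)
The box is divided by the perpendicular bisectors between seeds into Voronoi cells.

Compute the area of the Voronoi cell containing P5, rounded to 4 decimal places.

1. box [0,55]×[0,64]: [(0, 0) (55, 0) (55, 64) (0, 64)]
2. ⊥bis P5·P0 via (30.915,45.19): [(0, 0) (24.2592, 0) (33.6854, 64) (0, 64)]  |A|=1854.2281
3. ⊥bis P5·P1 via (14.51,50.78): [(0, 63.5343) (0, 0) (24.2592, 0) (29.7635, 37.3721)]  |A|=1398.8119
4. ⊥bis P5·P2 via (9.77,33.615): [(0, 63.5343) (0, 35.16) (28.7677, 30.6108) (29.7635, 37.3721)]  |A|=521.7789
5. ⊥bis P5·P3 via (28.99,29.735): [(0, 63.5343) (0, 35.16) (28.7677, 30.6108) (29.7635, 37.3721)]  |A|=521.7789
6. ⊥bis P5·P4 via (15.205,32.53): [(0, 63.5343) (0, 35.16) (15.8261, 32.6573) (29.4814, 35.4565) (29.7635, 37.3721)]  |A|=489.6935
7. ⊥bis P5·P6 via (8.92,52.405): [(10.9981, 53.867) (0, 46.1298) (0, 35.16) (15.8261, 32.6573) (29.4814, 35.4565) (29.7635, 37.3721)]  |A|=393.985
8. ⊥bis P5·P7 via (13.71,42.895): [(20.819, 45.2343) (10.9981, 53.867) (0, 46.1298) (0, 38.3835)]  |A|=166.0994
9. ⊥bis P5·P8 via (30.975,28.25): [(20.819, 45.2343) (10.9981, 53.867) (0, 46.1298) (0, 38.3835)]  |A|=166.0994
10. canonical 4-gon: [(20.819, 45.2343) (10.9981, 53.867) (0, 46.1298) (0, 38.3835)]
11. shoelace: 166.0994

Area of P5's cell: 166.0994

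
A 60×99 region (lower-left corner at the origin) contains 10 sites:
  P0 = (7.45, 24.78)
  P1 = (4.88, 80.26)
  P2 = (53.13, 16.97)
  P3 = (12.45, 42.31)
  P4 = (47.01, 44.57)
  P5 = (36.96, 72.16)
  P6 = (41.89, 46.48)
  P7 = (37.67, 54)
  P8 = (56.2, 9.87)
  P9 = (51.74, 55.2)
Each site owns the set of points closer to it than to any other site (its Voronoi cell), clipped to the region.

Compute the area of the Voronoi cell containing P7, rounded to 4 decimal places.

1. box [0,60]×[0,99]: [(0, 0) (60, 0) (60, 99) (0, 99)]
2. ⊥bis P7·P0 via (22.56,39.39): [(0, 62.7221) (60, 0.6687) (60, 99) (0, 99)]  |A|=4038.2772
3. ⊥bis P7·P1 via (21.275,67.13): [(9.7059, 52.684) (60, 0.6687) (60, 99) (46.7982, 99)]  |A|=2778.4701
4. ⊥bis P7·P2 via (45.4,35.485): [(9.7059, 52.684) (31.8184, 29.8147) (60, 41.5805) (60, 99) (46.7982, 99)]  |A|=2201.9908
5. ⊥bis P7·P3 via (25.06,48.155): [(18.1015, 63.1673) (33.2786, 30.4243) (60, 41.5805) (60, 99) (46.7982, 99)]  |A|=1961.5537
6. ⊥bis P7·P4 via (42.34,49.285): [(18.1015, 63.1673) (30.1381, 37.1995) (60, 66.7765) (60, 99) (46.7982, 99)]  |A|=1477.314
7. ⊥bis P7·P5 via (37.315,63.08): [(18.4832, 62.3437) (30.1381, 37.1995) (57.0468, 63.8515)]  |A|=493.6114
8. ⊥bis P7·P6 via (39.78,50.24): [(18.4832, 62.3437) (27.3316, 43.2543) (47.9111, 54.8029) (57.0468, 63.8515)]  |A|=415.1035
9. ⊥bis P7·P8 via (46.935,31.935): [(18.4832, 62.3437) (27.3316, 43.2543) (47.9111, 54.8029) (57.0468, 63.8515)]  |A|=415.1035
10. ⊥bis P7·P9 via (44.705,54.6): [(43.9596, 63.3398) (18.4832, 62.3437) (27.3316, 43.2543) (44.8349, 53.0767)]  |A|=341.6897
11. canonical 4-gon: [(43.9596, 63.3398) (18.4832, 62.3437) (27.3316, 43.2543) (44.8349, 53.0767)]
12. shoelace: 341.6897

Area of P7's cell: 341.6897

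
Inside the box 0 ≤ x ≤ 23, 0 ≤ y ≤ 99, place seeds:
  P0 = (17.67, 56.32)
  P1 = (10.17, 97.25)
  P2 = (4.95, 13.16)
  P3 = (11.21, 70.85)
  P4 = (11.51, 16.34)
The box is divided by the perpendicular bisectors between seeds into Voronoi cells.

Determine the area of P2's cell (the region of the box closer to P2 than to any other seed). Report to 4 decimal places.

Area of P2's cell: 243.9877

1. box [0,23]×[0,99]: [(0, 0) (23, 0) (23, 99) (0, 99)]
2. ⊥bis P2·P0 via (11.31,34.74): [(0, 38.0733) (0, 0) (23, 0) (23, 31.2948)]  |A|=797.7321
3. ⊥bis P2·P1 via (7.56,55.205): [(0, 38.0733) (0, 0) (23, 0) (23, 31.2948)]  |A|=797.7321
4. ⊥bis P2·P3 via (8.08,42.005): [(0, 38.0733) (0, 0) (23, 0) (23, 31.2948)]  |A|=797.7321
5. ⊥bis P2·P4 via (8.23,14.75): [(0, 31.7276) (0, 0) (15.3802, 0)]  |A|=243.9877
6. canonical 3-gon: [(0, 31.7276) (0, 0) (15.3802, 0)]
7. shoelace: 243.9877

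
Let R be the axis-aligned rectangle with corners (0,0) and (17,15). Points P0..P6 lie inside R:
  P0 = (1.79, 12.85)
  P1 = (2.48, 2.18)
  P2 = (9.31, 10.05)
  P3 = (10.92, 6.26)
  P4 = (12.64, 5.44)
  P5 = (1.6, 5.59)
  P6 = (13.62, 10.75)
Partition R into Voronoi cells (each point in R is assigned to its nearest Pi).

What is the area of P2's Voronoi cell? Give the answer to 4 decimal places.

1. box [0,17]×[0,15]: [(0, 0) (17, 0) (17, 15) (0, 15)]
2. ⊥bis P2·P0 via (5.55,11.45): [(1.2867, 0) (17, 0) (17, 15) (6.8718, 15)]  |A|=193.8112
3. ⊥bis P2·P1 via (5.895,6.115): [(4.1329, 7.6442) (12.9411, 0) (17, 0) (17, 15) (6.8718, 15)]  |A|=149.2668
4. ⊥bis P2·P3 via (10.115,8.155): [(4.1329, 7.6442) (5.7037, 6.2811) (17, 11.0798) (17, 15) (6.8718, 15)]  |A|=73.9394
5. ⊥bis P2·P4 via (10.975,7.745): [(4.1329, 7.6442) (5.7037, 6.2811) (13.5808, 9.6273) (17, 12.0971) (17, 15) (6.8718, 15)]  |A|=72.2001
6. ⊥bis P2·P5 via (5.455,7.82): [(4.6905, 9.1416) (6.2187, 6.4998) (13.5808, 9.6273) (17, 12.0971) (17, 15) (6.8718, 15)]  |A|=69.7967
7. ⊥bis P2·P6 via (11.465,10.4): [(4.6905, 9.1416) (6.2187, 6.4998) (11.719, 8.8364) (10.7179, 15) (6.8718, 15)]  |A|=41.8242
8. canonical 5-gon: [(4.6905, 9.1416) (6.2187, 6.4998) (11.719, 8.8364) (10.7179, 15) (6.8718, 15)]
9. shoelace: 41.8242

Area of P2's cell: 41.8242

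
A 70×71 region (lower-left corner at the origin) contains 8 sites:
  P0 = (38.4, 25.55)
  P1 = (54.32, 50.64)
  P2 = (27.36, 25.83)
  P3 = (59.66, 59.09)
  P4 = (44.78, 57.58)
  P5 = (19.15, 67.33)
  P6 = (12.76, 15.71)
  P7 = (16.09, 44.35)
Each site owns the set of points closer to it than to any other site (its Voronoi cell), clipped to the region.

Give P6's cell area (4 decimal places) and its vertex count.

Area of P6's cell: 732.7642 (5 vertices)

1. box [0,70]×[0,71]: [(0, 0) (70, 0) (70, 71) (0, 71)]
2. ⊥bis P6·P0 via (25.58,20.63): [(0, 0) (33.4973, 0) (6.2492, 71) (0, 71)]  |A|=1411.0015
3. ⊥bis P6·P1 via (33.54,33.175): [(0, 0) (33.4973, 0) (10.0308, 61.1465) (1.7492, 71) (0, 71)]  |A|=1388.8307
4. ⊥bis P6·P2 via (20.06,20.77): [(0, 49.7103) (0, 0) (33.4973, 0) (32.3071, 3.1013)]  |A|=854.94
5. ⊥bis P6·P3 via (36.21,37.4): [(0, 49.7103) (0, 0) (33.4973, 0) (32.3071, 3.1013)]  |A|=854.94
6. ⊥bis P6·P4 via (28.77,36.645): [(0, 49.7103) (0, 0) (33.4973, 0) (32.3071, 3.1013)]  |A|=854.94
7. ⊥bis P6·P5 via (15.955,41.52): [(4.7125, 42.9117) (0, 43.4951) (0, 0) (33.4973, 0) (32.3071, 3.1013)]  |A|=840.2954
8. ⊥bis P6·P7 via (14.425,30.03): [(13.5727, 30.1291) (0, 31.7072) (0, 0) (33.4973, 0) (32.3071, 3.1013)]  |A|=732.7642
9. canonical 5-gon: [(13.5727, 30.1291) (0, 31.7072) (0, 0) (33.4973, 0) (32.3071, 3.1013)]
10. shoelace: 732.7642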